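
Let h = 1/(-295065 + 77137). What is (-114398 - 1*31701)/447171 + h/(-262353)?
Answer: -2784357887070215/8522194544697288 ≈ -0.32672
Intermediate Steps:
h = -1/217928 (h = 1/(-217928) = -1/217928 ≈ -4.5887e-6)
(-114398 - 1*31701)/447171 + h/(-262353) = (-114398 - 1*31701)/447171 - 1/217928/(-262353) = (-114398 - 31701)*(1/447171) - 1/217928*(-1/262353) = -146099*1/447171 + 1/57174064584 = -146099/447171 + 1/57174064584 = -2784357887070215/8522194544697288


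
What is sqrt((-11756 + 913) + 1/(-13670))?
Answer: I*sqrt(2026219496370)/13670 ≈ 104.13*I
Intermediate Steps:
sqrt((-11756 + 913) + 1/(-13670)) = sqrt(-10843 - 1/13670) = sqrt(-148223811/13670) = I*sqrt(2026219496370)/13670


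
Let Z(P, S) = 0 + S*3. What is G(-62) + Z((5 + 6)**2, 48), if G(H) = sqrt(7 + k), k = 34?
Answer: 144 + sqrt(41) ≈ 150.40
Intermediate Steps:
G(H) = sqrt(41) (G(H) = sqrt(7 + 34) = sqrt(41))
Z(P, S) = 3*S (Z(P, S) = 0 + 3*S = 3*S)
G(-62) + Z((5 + 6)**2, 48) = sqrt(41) + 3*48 = sqrt(41) + 144 = 144 + sqrt(41)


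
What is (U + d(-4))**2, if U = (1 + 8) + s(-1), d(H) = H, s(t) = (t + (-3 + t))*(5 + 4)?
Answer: 1600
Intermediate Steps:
s(t) = -27 + 18*t (s(t) = (-3 + 2*t)*9 = -27 + 18*t)
U = -36 (U = (1 + 8) + (-27 + 18*(-1)) = 9 + (-27 - 18) = 9 - 45 = -36)
(U + d(-4))**2 = (-36 - 4)**2 = (-40)**2 = 1600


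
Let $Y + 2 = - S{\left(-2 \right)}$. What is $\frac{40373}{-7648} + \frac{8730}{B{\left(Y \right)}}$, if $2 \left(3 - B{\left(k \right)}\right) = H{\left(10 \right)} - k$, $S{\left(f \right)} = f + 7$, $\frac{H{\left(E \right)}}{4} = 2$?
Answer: $- \frac{14877493}{7648} \approx -1945.3$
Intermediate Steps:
$H{\left(E \right)} = 8$ ($H{\left(E \right)} = 4 \cdot 2 = 8$)
$S{\left(f \right)} = 7 + f$
$Y = -7$ ($Y = -2 - \left(7 - 2\right) = -2 - 5 = -7$)
$B{\left(k \right)} = -1 + \frac{k}{2}$ ($B{\left(k \right)} = 3 - \frac{8 - k}{2} = 3 + \left(-4 + \frac{k}{2}\right) = -1 + \frac{k}{2}$)
$\frac{40373}{-7648} + \frac{8730}{B{\left(Y \right)}} = \frac{40373}{-7648} + \frac{8730}{-1 + \frac{1}{2} \left(-7\right)} = 40373 \left(- \frac{1}{7648}\right) + \frac{8730}{-1 - \frac{7}{2}} = - \frac{40373}{7648} + \frac{8730}{- \frac{9}{2}} = - \frac{40373}{7648} + 8730 \left(- \frac{2}{9}\right) = - \frac{40373}{7648} - 1940 = - \frac{14877493}{7648}$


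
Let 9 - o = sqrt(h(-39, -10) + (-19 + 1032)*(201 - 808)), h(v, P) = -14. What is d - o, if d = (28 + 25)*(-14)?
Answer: -751 + I*sqrt(614905) ≈ -751.0 + 784.16*I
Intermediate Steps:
d = -742 (d = 53*(-14) = -742)
o = 9 - I*sqrt(614905) (o = 9 - sqrt(-14 + (-19 + 1032)*(201 - 808)) = 9 - sqrt(-14 + 1013*(-607)) = 9 - sqrt(-14 - 614891) = 9 - sqrt(-614905) = 9 - I*sqrt(614905) ≈ 9.0 - 784.16*I)
d - o = -742 - (9 - I*sqrt(614905)) = -742 + (-9 + I*sqrt(614905)) = -751 + I*sqrt(614905)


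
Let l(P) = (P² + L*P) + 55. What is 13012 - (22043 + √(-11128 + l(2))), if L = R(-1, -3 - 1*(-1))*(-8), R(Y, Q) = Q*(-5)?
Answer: -9031 - I*√11229 ≈ -9031.0 - 105.97*I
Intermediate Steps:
R(Y, Q) = -5*Q
L = -80 (L = -5*(-3 - 1*(-1))*(-8) = -5*(-3 + 1)*(-8) = -5*(-2)*(-8) = 10*(-8) = -80)
l(P) = 55 + P² - 80*P (l(P) = (P² - 80*P) + 55 = 55 + P² - 80*P)
13012 - (22043 + √(-11128 + l(2))) = 13012 - (22043 + √(-11128 + (55 + 2² - 80*2))) = 13012 - (22043 + √(-11128 + (55 + 4 - 160))) = 13012 - (22043 + √(-11128 - 101)) = 13012 - (22043 + √(-11229)) = 13012 - (22043 + I*√11229) = 13012 + (-22043 - I*√11229) = -9031 - I*√11229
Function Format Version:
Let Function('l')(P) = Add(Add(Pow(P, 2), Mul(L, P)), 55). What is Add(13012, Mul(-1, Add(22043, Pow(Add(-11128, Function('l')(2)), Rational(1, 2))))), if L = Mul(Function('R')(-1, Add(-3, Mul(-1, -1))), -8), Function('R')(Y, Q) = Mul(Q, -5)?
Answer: Add(-9031, Mul(-1, I, Pow(11229, Rational(1, 2)))) ≈ Add(-9031.0, Mul(-105.97, I))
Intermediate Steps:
Function('R')(Y, Q) = Mul(-5, Q)
L = -80 (L = Mul(Mul(-5, Add(-3, Mul(-1, -1))), -8) = Mul(Mul(-5, Add(-3, 1)), -8) = Mul(Mul(-5, -2), -8) = Mul(10, -8) = -80)
Function('l')(P) = Add(55, Pow(P, 2), Mul(-80, P)) (Function('l')(P) = Add(Add(Pow(P, 2), Mul(-80, P)), 55) = Add(55, Pow(P, 2), Mul(-80, P)))
Add(13012, Mul(-1, Add(22043, Pow(Add(-11128, Function('l')(2)), Rational(1, 2))))) = Add(13012, Mul(-1, Add(22043, Pow(Add(-11128, Add(55, Pow(2, 2), Mul(-80, 2))), Rational(1, 2))))) = Add(13012, Mul(-1, Add(22043, Pow(Add(-11128, Add(55, 4, -160)), Rational(1, 2))))) = Add(13012, Mul(-1, Add(22043, Pow(Add(-11128, -101), Rational(1, 2))))) = Add(13012, Mul(-1, Add(22043, Pow(-11229, Rational(1, 2))))) = Add(13012, Mul(-1, Add(22043, Mul(I, Pow(11229, Rational(1, 2)))))) = Add(13012, Add(-22043, Mul(-1, I, Pow(11229, Rational(1, 2))))) = Add(-9031, Mul(-1, I, Pow(11229, Rational(1, 2))))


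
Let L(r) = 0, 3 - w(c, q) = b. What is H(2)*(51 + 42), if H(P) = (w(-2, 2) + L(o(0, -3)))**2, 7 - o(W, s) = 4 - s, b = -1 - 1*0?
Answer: 1488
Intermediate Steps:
b = -1 (b = -1 + 0 = -1)
w(c, q) = 4 (w(c, q) = 3 - 1*(-1) = 3 + 1 = 4)
o(W, s) = 3 + s (o(W, s) = 7 - (4 - s) = 7 + (-4 + s) = 3 + s)
H(P) = 16 (H(P) = (4 + 0)**2 = 4**2 = 16)
H(2)*(51 + 42) = 16*(51 + 42) = 16*93 = 1488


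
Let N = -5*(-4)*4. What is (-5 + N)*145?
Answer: 10875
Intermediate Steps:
N = 80 (N = 20*4 = 80)
(-5 + N)*145 = (-5 + 80)*145 = 75*145 = 10875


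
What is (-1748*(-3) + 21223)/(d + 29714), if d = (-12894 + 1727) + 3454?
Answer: 3781/3143 ≈ 1.2030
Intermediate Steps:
d = -7713 (d = -11167 + 3454 = -7713)
(-1748*(-3) + 21223)/(d + 29714) = (-1748*(-3) + 21223)/(-7713 + 29714) = (5244 + 21223)/22001 = 26467*(1/22001) = 3781/3143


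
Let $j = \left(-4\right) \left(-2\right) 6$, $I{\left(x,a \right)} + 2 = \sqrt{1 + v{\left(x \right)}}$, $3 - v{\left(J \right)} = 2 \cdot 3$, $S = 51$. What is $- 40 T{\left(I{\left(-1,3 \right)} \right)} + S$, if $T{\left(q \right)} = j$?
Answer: $-1869$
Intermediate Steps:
$v{\left(J \right)} = -3$ ($v{\left(J \right)} = 3 - 2 \cdot 3 = 3 - 6 = -3$)
$I{\left(x,a \right)} = -2 + i \sqrt{2}$ ($I{\left(x,a \right)} = -2 + \sqrt{1 - 3} = -2 + \sqrt{-2} = -2 + i \sqrt{2}$)
$j = 48$ ($j = 8 \cdot 6 = 48$)
$T{\left(q \right)} = 48$
$- 40 T{\left(I{\left(-1,3 \right)} \right)} + S = \left(-40\right) 48 + 51 = -1920 + 51 = -1869$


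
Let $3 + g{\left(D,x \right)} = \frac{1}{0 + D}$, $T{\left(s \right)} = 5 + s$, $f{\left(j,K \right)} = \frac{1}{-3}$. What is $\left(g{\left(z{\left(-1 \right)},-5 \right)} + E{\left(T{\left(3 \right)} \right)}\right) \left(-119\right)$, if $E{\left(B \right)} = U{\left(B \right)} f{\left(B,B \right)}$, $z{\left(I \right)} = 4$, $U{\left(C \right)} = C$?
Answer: $\frac{7735}{12} \approx 644.58$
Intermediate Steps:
$f{\left(j,K \right)} = - \frac{1}{3}$
$g{\left(D,x \right)} = -3 + \frac{1}{D}$ ($g{\left(D,x \right)} = -3 + \frac{1}{0 + D} = -3 + \frac{1}{D}$)
$E{\left(B \right)} = - \frac{B}{3}$ ($E{\left(B \right)} = B \left(- \frac{1}{3}\right) = - \frac{B}{3}$)
$\left(g{\left(z{\left(-1 \right)},-5 \right)} + E{\left(T{\left(3 \right)} \right)}\right) \left(-119\right) = \left(\left(-3 + \frac{1}{4}\right) - \frac{5 + 3}{3}\right) \left(-119\right) = \left(\left(-3 + \frac{1}{4}\right) - \frac{8}{3}\right) \left(-119\right) = \left(- \frac{11}{4} - \frac{8}{3}\right) \left(-119\right) = \left(- \frac{65}{12}\right) \left(-119\right) = \frac{7735}{12}$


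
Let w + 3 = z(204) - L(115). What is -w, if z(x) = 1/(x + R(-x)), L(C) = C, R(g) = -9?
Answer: 23009/195 ≈ 117.99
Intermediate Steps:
z(x) = 1/(-9 + x) (z(x) = 1/(x - 9) = 1/(-9 + x))
w = -23009/195 (w = -3 + (1/(-9 + 204) - 1*115) = -3 + (1/195 - 115) = -3 - 22424/195 = -23009/195 ≈ -117.99)
-w = -1*(-23009/195) = 23009/195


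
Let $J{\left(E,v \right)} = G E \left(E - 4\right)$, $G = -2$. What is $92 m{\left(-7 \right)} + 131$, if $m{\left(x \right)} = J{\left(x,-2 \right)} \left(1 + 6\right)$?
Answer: $-99045$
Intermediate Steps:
$J{\left(E,v \right)} = - 2 E \left(-4 + E\right)$ ($J{\left(E,v \right)} = - 2 E \left(E - 4\right) = - 2 E \left(-4 + E\right)$)
$m{\left(x \right)} = 14 x \left(4 - x\right)$ ($m{\left(x \right)} = 2 x \left(4 - x\right) \left(1 + 6\right) = 2 x \left(4 - x\right) 7 = 14 x \left(4 - x\right)$)
$92 m{\left(-7 \right)} + 131 = 92 \cdot 14 \left(-7\right) \left(4 - -7\right) + 131 = 92 \cdot 14 \left(-7\right) \left(4 + 7\right) + 131 = 92 \cdot 14 \left(-7\right) 11 + 131 = 92 \left(-1078\right) + 131 = -99176 + 131 = -99045$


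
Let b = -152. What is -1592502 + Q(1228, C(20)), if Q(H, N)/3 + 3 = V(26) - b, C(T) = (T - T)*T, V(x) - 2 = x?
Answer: -1591971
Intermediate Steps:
V(x) = 2 + x
C(T) = 0 (C(T) = 0*T = 0)
Q(H, N) = 531 (Q(H, N) = -9 + 3*((2 + 26) - 1*(-152)) = -9 + 3*(28 + 152) = -9 + 3*180 = -9 + 540 = 531)
-1592502 + Q(1228, C(20)) = -1592502 + 531 = -1591971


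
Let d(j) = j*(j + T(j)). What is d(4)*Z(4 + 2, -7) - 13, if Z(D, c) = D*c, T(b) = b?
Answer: -1357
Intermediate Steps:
d(j) = 2*j² (d(j) = j*(j + j) = j*(2*j) = 2*j²)
d(4)*Z(4 + 2, -7) - 13 = (2*4²)*((4 + 2)*(-7)) - 13 = (2*16)*(6*(-7)) - 13 = 32*(-42) - 13 = -1344 - 13 = -1357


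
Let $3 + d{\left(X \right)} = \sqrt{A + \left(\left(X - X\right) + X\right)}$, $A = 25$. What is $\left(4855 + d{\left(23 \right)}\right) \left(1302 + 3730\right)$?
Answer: $24415264 + 20128 \sqrt{3} \approx 2.445 \cdot 10^{7}$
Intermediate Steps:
$d{\left(X \right)} = -3 + \sqrt{25 + X}$ ($d{\left(X \right)} = -3 + \sqrt{25 + \left(\left(X - X\right) + X\right)} = -3 + \sqrt{25 + \left(0 + X\right)} = -3 + \sqrt{25 + X}$)
$\left(4855 + d{\left(23 \right)}\right) \left(1302 + 3730\right) = \left(4855 - \left(3 - \sqrt{25 + 23}\right)\right) \left(1302 + 3730\right) = \left(4855 - \left(3 - \sqrt{48}\right)\right) 5032 = \left(4855 - \left(3 - 4 \sqrt{3}\right)\right) 5032 = \left(4852 + 4 \sqrt{3}\right) 5032 = 24415264 + 20128 \sqrt{3}$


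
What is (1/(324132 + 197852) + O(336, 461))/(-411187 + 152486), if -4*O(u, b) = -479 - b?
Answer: -122666241/135037782784 ≈ -0.00090838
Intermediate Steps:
O(u, b) = 479/4 + b/4 (O(u, b) = -(-479 - b)/4 = 479/4 + b/4)
(1/(324132 + 197852) + O(336, 461))/(-411187 + 152486) = (1/(324132 + 197852) + (479/4 + (¼)*461))/(-411187 + 152486) = (1/521984 + (479/4 + 461/4))/(-258701) = (1/521984 + 235)*(-1/258701) = (122666241/521984)*(-1/258701) = -122666241/135037782784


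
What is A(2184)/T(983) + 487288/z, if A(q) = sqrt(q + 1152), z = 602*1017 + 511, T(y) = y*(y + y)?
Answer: 487288/612745 + sqrt(834)/966289 ≈ 0.79528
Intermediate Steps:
T(y) = 2*y**2 (T(y) = y*(2*y) = 2*y**2)
z = 612745 (z = 612234 + 511 = 612745)
A(q) = sqrt(1152 + q)
A(2184)/T(983) + 487288/z = sqrt(1152 + 2184)/((2*983**2)) + 487288/612745 = sqrt(3336)/((2*966289)) + 487288*(1/612745) = (2*sqrt(834))/1932578 + 487288/612745 = (2*sqrt(834))*(1/1932578) + 487288/612745 = sqrt(834)/966289 + 487288/612745 = 487288/612745 + sqrt(834)/966289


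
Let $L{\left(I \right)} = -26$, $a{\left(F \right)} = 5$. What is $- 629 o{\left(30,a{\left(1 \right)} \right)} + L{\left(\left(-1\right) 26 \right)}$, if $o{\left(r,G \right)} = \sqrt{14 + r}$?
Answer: $-26 - 1258 \sqrt{11} \approx -4198.3$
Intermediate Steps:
$- 629 o{\left(30,a{\left(1 \right)} \right)} + L{\left(\left(-1\right) 26 \right)} = - 629 \sqrt{14 + 30} - 26 = - 629 \sqrt{44} - 26 = - 629 \cdot 2 \sqrt{11} - 26 = - 1258 \sqrt{11} - 26 = -26 - 1258 \sqrt{11}$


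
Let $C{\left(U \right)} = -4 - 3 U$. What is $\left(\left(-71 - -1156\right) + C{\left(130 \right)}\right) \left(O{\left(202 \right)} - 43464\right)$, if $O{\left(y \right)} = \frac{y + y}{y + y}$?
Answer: $-30032933$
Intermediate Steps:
$O{\left(y \right)} = 1$ ($O{\left(y \right)} = \frac{2 y}{2 y} = 2 y \frac{1}{2 y} = 1$)
$\left(\left(-71 - -1156\right) + C{\left(130 \right)}\right) \left(O{\left(202 \right)} - 43464\right) = \left(\left(-71 - -1156\right) - 394\right) \left(1 - 43464\right) = \left(\left(-71 + 1156\right) - 394\right) \left(-43463\right) = \left(1085 - 394\right) \left(-43463\right) = 691 \left(-43463\right) = -30032933$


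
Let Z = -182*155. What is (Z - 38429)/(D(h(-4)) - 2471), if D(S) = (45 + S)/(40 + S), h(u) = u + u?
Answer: 710816/26345 ≈ 26.981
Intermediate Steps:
h(u) = 2*u
D(S) = (45 + S)/(40 + S)
Z = -28210
(Z - 38429)/(D(h(-4)) - 2471) = (-28210 - 38429)/((45 + 2*(-4))/(40 + 2*(-4)) - 2471) = -66639/((45 - 8)/(40 - 8) - 2471) = -66639/(37/32 - 2471) = -66639/(-79035/32) = -66639*(-32/79035) = 710816/26345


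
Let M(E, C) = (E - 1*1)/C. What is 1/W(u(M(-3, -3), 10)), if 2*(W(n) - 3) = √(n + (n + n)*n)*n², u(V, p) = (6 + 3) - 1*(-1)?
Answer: -1/174997 + 50*√210/524991 ≈ 0.0013744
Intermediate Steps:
M(E, C) = (-1 + E)/C (M(E, C) = (E - 1)/C = (-1 + E)/C)
u(V, p) = 10 (u(V, p) = 9 + 1 = 10)
W(n) = 3 + n²*√(n + 2*n²)/2 (W(n) = 3 + (√(n + (n + n)*n)*n²)/2 = 3 + (√(n + (2*n)*n)*n²)/2 = 3 + (√(n + 2*n²)*n²)/2 = 3 + (n²*√(n + 2*n²))/2 = 3 + n²*√(n + 2*n²)/2)
1/W(u(M(-3, -3), 10)) = 1/(3 + (½)*10²*√(10*(1 + 2*10))) = 1/(3 + (½)*100*√(10*(1 + 20))) = 1/(3 + (½)*100*√(10*21)) = 1/(3 + (½)*100*√210) = 1/(3 + 50*√210)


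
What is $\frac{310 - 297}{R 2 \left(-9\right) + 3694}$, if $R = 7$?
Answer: $\frac{13}{3568} \approx 0.0036435$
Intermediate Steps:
$\frac{310 - 297}{R 2 \left(-9\right) + 3694} = \frac{310 - 297}{7 \cdot 2 \left(-9\right) + 3694} = \frac{13}{14 \left(-9\right) + 3694} = \frac{13}{-126 + 3694} = \frac{13}{3568}$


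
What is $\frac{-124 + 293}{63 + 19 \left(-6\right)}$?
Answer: $- \frac{169}{51} \approx -3.3137$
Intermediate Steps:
$\frac{-124 + 293}{63 + 19 \left(-6\right)} = \frac{169}{63 - 114} = \frac{169}{-51} = 169 \left(- \frac{1}{51}\right) = - \frac{169}{51}$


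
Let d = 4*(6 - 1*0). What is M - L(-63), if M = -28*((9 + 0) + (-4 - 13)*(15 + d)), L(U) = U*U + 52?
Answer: 14291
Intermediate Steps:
d = 24 (d = 4*(6 + 0) = 4*6 = 24)
L(U) = 52 + U**2 (L(U) = U**2 + 52 = 52 + U**2)
M = 18312 (M = -28*((9 + 0) + (-4 - 13)*(15 + 24)) = -28*(9 - 17*39) = -28*(9 - 663) = -28*(-654) = 18312)
M - L(-63) = 18312 - (52 + (-63)**2) = 18312 - (52 + 3969) = 18312 - 1*4021 = 18312 - 4021 = 14291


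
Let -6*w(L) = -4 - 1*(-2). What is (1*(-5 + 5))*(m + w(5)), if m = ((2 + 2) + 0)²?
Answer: 0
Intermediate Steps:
w(L) = ⅓ (w(L) = -(-4 - 1*(-2))/6 = -(-4 + 2)/6 = -⅙*(-2) = ⅓)
m = 16 (m = (4 + 0)² = 4² = 16)
(1*(-5 + 5))*(m + w(5)) = (1*(-5 + 5))*(16 + ⅓) = (1*0)*(49/3) = 0*(49/3) = 0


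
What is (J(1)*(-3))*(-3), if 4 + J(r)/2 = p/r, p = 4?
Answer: 0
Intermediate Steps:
J(r) = -8 + 8/r (J(r) = -8 + 2*(4/r) = -8 + 8/r)
(J(1)*(-3))*(-3) = ((-8 + 8/1)*(-3))*(-3) = ((-8 + 8*1)*(-3))*(-3) = ((-8 + 8)*(-3))*(-3) = (0*(-3))*(-3) = 0*(-3) = 0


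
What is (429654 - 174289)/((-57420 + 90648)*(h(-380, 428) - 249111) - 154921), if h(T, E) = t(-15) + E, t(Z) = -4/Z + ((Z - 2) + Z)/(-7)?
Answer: -8937775/289213150967 ≈ -3.0904e-5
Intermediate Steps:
t(Z) = 2/7 - 4/Z - 2*Z/7 (t(Z) = -4/Z + ((-2 + Z) + Z)*(-⅐) = -4/Z + (-2 + 2*Z)*(-⅐) = -4/Z + (2/7 - 2*Z/7) = 2/7 - 4/Z - 2*Z/7)
h(T, E) = 508/105 + E (h(T, E) = (2/7 - 4/(-15) - 2/7*(-15)) + E = (2/7 - 4*(-1/15) + 30/7) + E = (2/7 + 4/15 + 30/7) + E = 508/105 + E)
(429654 - 174289)/((-57420 + 90648)*(h(-380, 428) - 249111) - 154921) = (429654 - 174289)/((-57420 + 90648)*((508/105 + 428) - 249111) - 154921) = 255365/(33228*(45448/105 - 249111) - 154921) = 255365/(33228*(-26111207/105) - 154921) = 255365/(-289207728732/35 - 154921) = 255365/(-289213150967/35) = 255365*(-35/289213150967) = -8937775/289213150967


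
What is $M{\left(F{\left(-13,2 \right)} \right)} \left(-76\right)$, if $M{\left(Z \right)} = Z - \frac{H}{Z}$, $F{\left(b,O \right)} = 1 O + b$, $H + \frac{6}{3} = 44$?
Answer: $\frac{6004}{11} \approx 545.82$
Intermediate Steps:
$H = 42$ ($H = -2 + 44 = 42$)
$F{\left(b,O \right)} = O + b$
$M{\left(Z \right)} = Z - \frac{42}{Z}$
$M{\left(F{\left(-13,2 \right)} \right)} \left(-76\right) = \left(\left(2 - 13\right) - \frac{42}{2 - 13}\right) \left(-76\right) = \left(-11 - \frac{42}{-11}\right) \left(-76\right) = \left(-11 - - \frac{42}{11}\right) \left(-76\right) = \left(-11 + \frac{42}{11}\right) \left(-76\right) = \left(- \frac{79}{11}\right) \left(-76\right) = \frac{6004}{11}$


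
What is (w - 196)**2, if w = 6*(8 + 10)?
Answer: 7744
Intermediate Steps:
w = 108 (w = 6*18 = 108)
(w - 196)**2 = (108 - 196)**2 = (-88)**2 = 7744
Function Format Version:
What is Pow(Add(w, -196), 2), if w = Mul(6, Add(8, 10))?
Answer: 7744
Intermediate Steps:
w = 108 (w = Mul(6, 18) = 108)
Pow(Add(w, -196), 2) = Pow(Add(108, -196), 2) = Pow(-88, 2) = 7744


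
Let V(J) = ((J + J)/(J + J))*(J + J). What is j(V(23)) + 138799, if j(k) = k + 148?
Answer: 138993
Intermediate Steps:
V(J) = 2*J (V(J) = ((2*J)/((2*J)))*(2*J) = ((2*J)*(1/(2*J)))*(2*J) = 1*(2*J) = 2*J)
j(k) = 148 + k
j(V(23)) + 138799 = (148 + 2*23) + 138799 = (148 + 46) + 138799 = 194 + 138799 = 138993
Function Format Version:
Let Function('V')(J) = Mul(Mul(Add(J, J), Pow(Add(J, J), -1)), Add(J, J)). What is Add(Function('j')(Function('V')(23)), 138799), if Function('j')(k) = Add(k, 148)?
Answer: 138993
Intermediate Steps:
Function('V')(J) = Mul(2, J) (Function('V')(J) = Mul(Mul(Mul(2, J), Pow(Mul(2, J), -1)), Mul(2, J)) = Mul(Mul(Mul(2, J), Mul(Rational(1, 2), Pow(J, -1))), Mul(2, J)) = Mul(1, Mul(2, J)) = Mul(2, J))
Function('j')(k) = Add(148, k)
Add(Function('j')(Function('V')(23)), 138799) = Add(Add(148, Mul(2, 23)), 138799) = Add(Add(148, 46), 138799) = Add(194, 138799) = 138993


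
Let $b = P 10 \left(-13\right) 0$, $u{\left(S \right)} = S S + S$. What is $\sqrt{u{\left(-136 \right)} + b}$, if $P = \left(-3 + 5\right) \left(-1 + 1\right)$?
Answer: $6 \sqrt{510} \approx 135.5$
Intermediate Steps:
$u{\left(S \right)} = S + S^{2}$ ($u{\left(S \right)} = S^{2} + S = S + S^{2}$)
$P = 0$ ($P = 2 \cdot 0 = 0$)
$b = 0$ ($b = 0 \cdot 10 \left(-13\right) 0 = 0 \left(\left(-130\right) 0\right) = 0 \cdot 0 = 0$)
$\sqrt{u{\left(-136 \right)} + b} = \sqrt{- 136 \left(1 - 136\right) + 0} = \sqrt{\left(-136\right) \left(-135\right) + 0} = \sqrt{18360 + 0} = \sqrt{18360} = 6 \sqrt{510}$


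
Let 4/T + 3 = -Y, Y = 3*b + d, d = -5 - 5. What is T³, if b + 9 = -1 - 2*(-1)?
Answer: 64/29791 ≈ 0.0021483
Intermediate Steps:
d = -10
b = -8 (b = -9 + (-1 - 2*(-1)) = -9 + (-1 + 2) = -9 + 1 = -8)
Y = -34 (Y = 3*(-8) - 10 = -24 - 10 = -34)
T = 4/31 (T = 4/(-3 - 1*(-34)) = 4/(-3 + 34) = 4/31 ≈ 0.12903)
T³ = (4/31)³ = 64/29791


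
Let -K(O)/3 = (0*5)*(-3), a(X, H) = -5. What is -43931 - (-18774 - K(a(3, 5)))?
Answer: -25157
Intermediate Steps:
K(O) = 0 (K(O) = -3*0*5*(-3) = -0*(-3) = -3*0 = 0)
-43931 - (-18774 - K(a(3, 5))) = -43931 - (-18774 - 1*0) = -43931 - (-18774 + 0) = -43931 - 1*(-18774) = -43931 + 18774 = -25157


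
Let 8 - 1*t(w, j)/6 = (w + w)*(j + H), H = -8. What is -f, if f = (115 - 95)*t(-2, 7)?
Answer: -480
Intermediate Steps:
t(w, j) = 48 - 12*w*(-8 + j) (t(w, j) = 48 - 6*(w + w)*(j - 8) = 48 - 6*2*w*(-8 + j) = 48 - 12*w*(-8 + j))
f = 480 (f = (115 - 95)*(48 + 96*(-2) - 12*7*(-2)) = 20*(48 - 192 + 168) = 20*24 = 480)
-f = -1*480 = -480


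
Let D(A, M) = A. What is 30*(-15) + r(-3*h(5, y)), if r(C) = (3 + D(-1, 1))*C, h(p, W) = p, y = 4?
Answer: -480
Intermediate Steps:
r(C) = 2*C (r(C) = (3 - 1)*C = 2*C)
30*(-15) + r(-3*h(5, y)) = 30*(-15) + 2*(-3*5) = -450 + 2*(-15) = -450 - 30 = -480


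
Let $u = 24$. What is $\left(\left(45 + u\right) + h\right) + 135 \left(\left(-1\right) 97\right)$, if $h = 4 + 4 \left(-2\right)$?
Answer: $-13030$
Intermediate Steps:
$h = -4$ ($h = 4 - 8 = -4$)
$\left(\left(45 + u\right) + h\right) + 135 \left(\left(-1\right) 97\right) = \left(\left(45 + 24\right) - 4\right) + 135 \left(\left(-1\right) 97\right) = \left(69 - 4\right) + 135 \left(-97\right) = 65 - 13095 = -13030$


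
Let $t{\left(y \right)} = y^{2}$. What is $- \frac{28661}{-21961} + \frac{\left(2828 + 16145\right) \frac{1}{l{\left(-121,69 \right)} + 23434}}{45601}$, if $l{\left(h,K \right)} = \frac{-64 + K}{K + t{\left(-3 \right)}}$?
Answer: $\frac{2388987240312811}{1830495623078777} \approx 1.3051$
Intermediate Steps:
$l{\left(h,K \right)} = \frac{-64 + K}{9 + K}$ ($l{\left(h,K \right)} = \frac{-64 + K}{K + \left(-3\right)^{2}} = \frac{-64 + K}{K + 9} = \frac{-64 + K}{9 + K}$)
$- \frac{28661}{-21961} + \frac{\left(2828 + 16145\right) \frac{1}{l{\left(-121,69 \right)} + 23434}}{45601} = - \frac{28661}{-21961} + \frac{\left(2828 + 16145\right) \frac{1}{\frac{-64 + 69}{9 + 69} + 23434}}{45601} = \left(-28661\right) \left(- \frac{1}{21961}\right) + \frac{18973}{\frac{1}{78} \cdot 5 + 23434} \cdot \frac{1}{45601} = \frac{28661}{21961} + \frac{18973}{\frac{1}{78} \cdot 5 + 23434} \cdot \frac{1}{45601} = \frac{28661}{21961} + \frac{18973}{\frac{5}{78} + 23434} \cdot \frac{1}{45601} = \frac{28661}{21961} + \frac{18973}{\frac{1827857}{78}} \cdot \frac{1}{45601} = \frac{28661}{21961} + 18973 \cdot \frac{78}{1827857} \cdot \frac{1}{45601} = \frac{28661}{21961} + \frac{1479894}{1827857} \cdot \frac{1}{45601} = \frac{28661}{21961} + \frac{1479894}{83352107057} = \frac{2388987240312811}{1830495623078777}$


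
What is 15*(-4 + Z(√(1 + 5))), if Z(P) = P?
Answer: -60 + 15*√6 ≈ -23.258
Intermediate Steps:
15*(-4 + Z(√(1 + 5))) = 15*(-4 + √(1 + 5)) = 15*(-4 + √6) = -60 + 15*√6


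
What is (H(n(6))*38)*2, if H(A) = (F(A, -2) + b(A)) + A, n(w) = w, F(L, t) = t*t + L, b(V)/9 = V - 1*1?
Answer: 4636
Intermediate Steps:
b(V) = -9 + 9*V (b(V) = 9*(V - 1*1) = 9*(V - 1) = 9*(-1 + V) = -9 + 9*V)
F(L, t) = L + t² (F(L, t) = t² + L = L + t²)
H(A) = -5 + 11*A (H(A) = ((A + (-2)²) + (-9 + 9*A)) + A = ((A + 4) + (-9 + 9*A)) + A = ((4 + A) + (-9 + 9*A)) + A = (-5 + 10*A) + A = -5 + 11*A)
(H(n(6))*38)*2 = ((-5 + 11*6)*38)*2 = ((-5 + 66)*38)*2 = (61*38)*2 = 2318*2 = 4636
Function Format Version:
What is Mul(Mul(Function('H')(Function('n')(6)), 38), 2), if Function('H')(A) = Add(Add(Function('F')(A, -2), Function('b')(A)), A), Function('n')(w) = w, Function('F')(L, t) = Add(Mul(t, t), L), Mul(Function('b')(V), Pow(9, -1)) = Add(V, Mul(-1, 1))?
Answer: 4636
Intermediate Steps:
Function('b')(V) = Add(-9, Mul(9, V)) (Function('b')(V) = Mul(9, Add(V, Mul(-1, 1))) = Mul(9, Add(V, -1)) = Mul(9, Add(-1, V)) = Add(-9, Mul(9, V)))
Function('F')(L, t) = Add(L, Pow(t, 2)) (Function('F')(L, t) = Add(Pow(t, 2), L) = Add(L, Pow(t, 2)))
Function('H')(A) = Add(-5, Mul(11, A)) (Function('H')(A) = Add(Add(Add(A, Pow(-2, 2)), Add(-9, Mul(9, A))), A) = Add(Add(Add(A, 4), Add(-9, Mul(9, A))), A) = Add(Add(Add(4, A), Add(-9, Mul(9, A))), A) = Add(Add(-5, Mul(10, A)), A) = Add(-5, Mul(11, A)))
Mul(Mul(Function('H')(Function('n')(6)), 38), 2) = Mul(Mul(Add(-5, Mul(11, 6)), 38), 2) = Mul(Mul(Add(-5, 66), 38), 2) = Mul(Mul(61, 38), 2) = Mul(2318, 2) = 4636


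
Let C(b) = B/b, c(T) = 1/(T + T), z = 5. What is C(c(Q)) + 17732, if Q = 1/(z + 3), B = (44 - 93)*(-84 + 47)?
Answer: 72741/4 ≈ 18185.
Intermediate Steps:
B = 1813 (B = -49*(-37) = 1813)
Q = 1/8 (Q = 1/(5 + 3) = 1/8 ≈ 0.12500)
c(T) = 1/(2*T)
C(b) = 1813/b
C(c(Q)) + 17732 = 1813/((1/(2*(1/8)))) + 17732 = 1813/(((1/2)*8)) + 17732 = 1813/4 + 17732 = 72741/4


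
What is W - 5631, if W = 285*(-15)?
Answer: -9906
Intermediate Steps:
W = -4275
W - 5631 = -4275 - 5631 = -9906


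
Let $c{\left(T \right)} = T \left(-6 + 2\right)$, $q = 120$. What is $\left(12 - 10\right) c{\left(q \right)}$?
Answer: $-960$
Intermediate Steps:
$c{\left(T \right)} = - 4 T$ ($c{\left(T \right)} = T \left(-4\right) = - 4 T$)
$\left(12 - 10\right) c{\left(q \right)} = \left(12 - 10\right) \left(\left(-4\right) 120\right) = 2 \left(-480\right) = -960$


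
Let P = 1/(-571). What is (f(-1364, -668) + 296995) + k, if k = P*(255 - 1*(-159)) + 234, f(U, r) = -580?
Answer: 169386165/571 ≈ 2.9665e+5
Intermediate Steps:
P = -1/571 ≈ -0.0017513
k = 133200/571 (k = -(255 - 1*(-159))/571 + 234 = -(255 + 159)/571 + 234 = -1/571*414 + 234 = -414/571 + 234 = 133200/571 ≈ 233.27)
(f(-1364, -668) + 296995) + k = (-580 + 296995) + 133200/571 = 296415 + 133200/571 = 169386165/571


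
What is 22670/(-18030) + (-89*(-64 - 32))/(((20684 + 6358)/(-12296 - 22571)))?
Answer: -89530263593/8126121 ≈ -11018.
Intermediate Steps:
22670/(-18030) + (-89*(-64 - 32))/(((20684 + 6358)/(-12296 - 22571))) = 22670*(-1/18030) + (-89*(-96))/((27042/(-34867))) = -2267/1803 + 8544/((27042*(-1/34867))) = -2267/1803 + 8544/(-27042/34867) = -2267/1803 + 8544*(-34867/27042) = -2267/1803 - 49650608/4507 = -89530263593/8126121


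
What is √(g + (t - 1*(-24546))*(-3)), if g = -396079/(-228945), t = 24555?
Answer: 2*I*√1930228956428730/228945 ≈ 383.8*I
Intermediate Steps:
g = 396079/228945 (g = -396079*(-1/228945) = 396079/228945 ≈ 1.7300)
√(g + (t - 1*(-24546))*(-3)) = √(396079/228945 + (24555 - 1*(-24546))*(-3)) = √(396079/228945 + (24555 + 24546)*(-3)) = √(396079/228945 + 49101*(-3)) = √(396079/228945 - 147303) = √(-33723889256/228945) = 2*I*√1930228956428730/228945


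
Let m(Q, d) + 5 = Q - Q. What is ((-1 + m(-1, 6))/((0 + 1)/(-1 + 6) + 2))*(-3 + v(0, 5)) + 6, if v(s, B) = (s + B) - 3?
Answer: 96/11 ≈ 8.7273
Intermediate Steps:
v(s, B) = -3 + B + s (v(s, B) = (B + s) - 3 = -3 + B + s)
m(Q, d) = -5 (m(Q, d) = -5 + (Q - Q) = -5 + 0 = -5)
((-1 + m(-1, 6))/((0 + 1)/(-1 + 6) + 2))*(-3 + v(0, 5)) + 6 = ((-1 - 5)/((0 + 1)/(-1 + 6) + 2))*(-3 + (-3 + 5 + 0)) + 6 = (-6/(1/5 + 2))*(-3 + 2) + 6 = -6/(1*(1/5) + 2)*(-1) + 6 = -6/(1/5 + 2)*(-1) + 6 = -6/11/5*(-1) + 6 = -6*5/11*(-1) + 6 = -30/11*(-1) + 6 = 30/11 + 6 = 96/11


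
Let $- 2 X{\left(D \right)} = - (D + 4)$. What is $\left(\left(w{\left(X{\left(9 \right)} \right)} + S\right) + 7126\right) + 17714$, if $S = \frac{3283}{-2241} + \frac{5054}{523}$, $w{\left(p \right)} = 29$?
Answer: $\frac{29157146372}{1172043} \approx 24877.0$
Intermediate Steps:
$X{\left(D \right)} = 2 + \frac{D}{2}$ ($X{\left(D \right)} = - \frac{\left(-1\right) \left(D + 4\right)}{2} = - \frac{\left(-1\right) \left(4 + D\right)}{2} = - \frac{-4 - D}{2} = 2 + \frac{D}{2}$)
$S = \frac{9609005}{1172043}$ ($S = 3283 \left(- \frac{1}{2241}\right) + 5054 \cdot \frac{1}{523} = - \frac{3283}{2241} + \frac{5054}{523} = \frac{9609005}{1172043} \approx 8.1985$)
$\left(\left(w{\left(X{\left(9 \right)} \right)} + S\right) + 7126\right) + 17714 = \left(\left(29 + \frac{9609005}{1172043}\right) + 7126\right) + 17714 = \left(\frac{43598252}{1172043} + 7126\right) + 17714 = \frac{8395576670}{1172043} + 17714 = \frac{29157146372}{1172043}$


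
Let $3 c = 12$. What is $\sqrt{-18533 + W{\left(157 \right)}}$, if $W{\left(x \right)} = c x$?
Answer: $i \sqrt{17905} \approx 133.81 i$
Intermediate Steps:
$c = 4$ ($c = \frac{1}{3} \cdot 12 = 4$)
$W{\left(x \right)} = 4 x$
$\sqrt{-18533 + W{\left(157 \right)}} = \sqrt{-18533 + 4 \cdot 157} = \sqrt{-18533 + 628} = \sqrt{-17905} = i \sqrt{17905}$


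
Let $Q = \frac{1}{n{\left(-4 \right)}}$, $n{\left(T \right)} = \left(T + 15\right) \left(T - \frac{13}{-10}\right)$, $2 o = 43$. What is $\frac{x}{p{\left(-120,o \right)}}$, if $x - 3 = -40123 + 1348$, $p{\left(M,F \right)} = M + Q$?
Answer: $\frac{5757642}{17825} \approx 323.01$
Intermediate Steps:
$o = \frac{43}{2}$ ($o = \frac{1}{2} \cdot 43 = \frac{43}{2} \approx 21.5$)
$n{\left(T \right)} = \left(15 + T\right) \left(\frac{13}{10} + T\right)$ ($n{\left(T \right)} = \left(15 + T\right) \left(T - - \frac{13}{10}\right) = \left(15 + T\right) \left(T + \frac{13}{10}\right) = \left(15 + T\right) \left(\frac{13}{10} + T\right)$)
$Q = - \frac{10}{297}$ ($Q = \frac{1}{\frac{39}{2} + \left(-4\right)^{2} + \frac{163}{10} \left(-4\right)} = \frac{1}{\frac{39}{2} + 16 - \frac{326}{5}} = \frac{1}{- \frac{297}{10}} = - \frac{10}{297} \approx -0.03367$)
$p{\left(M,F \right)} = - \frac{10}{297} + M$ ($p{\left(M,F \right)} = M - \frac{10}{297} = - \frac{10}{297} + M$)
$x = -38772$ ($x = 3 + \left(-40123 + 1348\right) = 3 - 38775 = -38772$)
$\frac{x}{p{\left(-120,o \right)}} = - \frac{38772}{- \frac{10}{297} - 120} = - \frac{38772}{- \frac{35650}{297}} = \left(-38772\right) \left(- \frac{297}{35650}\right) = \frac{5757642}{17825}$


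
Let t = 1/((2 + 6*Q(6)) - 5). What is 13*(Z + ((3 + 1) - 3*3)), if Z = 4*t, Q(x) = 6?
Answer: -2093/33 ≈ -63.424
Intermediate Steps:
t = 1/33 (t = 1/((2 + 6*6) - 5) = 1/((2 + 36) - 5) = 1/(38 - 5) = 1/33 ≈ 0.030303)
Z = 4/33 (Z = 4*(1/33) = 4/33 ≈ 0.12121)
13*(Z + ((3 + 1) - 3*3)) = 13*(4/33 + ((3 + 1) - 3*3)) = 13*(4/33 + (4 - 9)) = 13*(4/33 - 5) = 13*(-161/33) = -2093/33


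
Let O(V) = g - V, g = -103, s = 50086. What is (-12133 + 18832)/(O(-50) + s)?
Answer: 6699/50033 ≈ 0.13389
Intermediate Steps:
O(V) = -103 - V
(-12133 + 18832)/(O(-50) + s) = (-12133 + 18832)/((-103 - 1*(-50)) + 50086) = 6699/((-103 + 50) + 50086) = 6699/(-53 + 50086) = 6699/50033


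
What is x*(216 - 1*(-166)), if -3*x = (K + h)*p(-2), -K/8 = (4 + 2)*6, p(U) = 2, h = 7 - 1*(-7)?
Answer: 209336/3 ≈ 69779.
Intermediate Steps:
h = 14 (h = 7 + 7 = 14)
K = -288 (K = -8*(4 + 2)*6 = -48*6 = -8*36 = -288)
x = 548/3 (x = -(-288 + 14)*2/3 = -(-274)*2/3 = -⅓*(-548) = 548/3 ≈ 182.67)
x*(216 - 1*(-166)) = 548*(216 - 1*(-166))/3 = 548*(216 + 166)/3 = (548/3)*382 = 209336/3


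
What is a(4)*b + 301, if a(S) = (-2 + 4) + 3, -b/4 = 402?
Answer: -7739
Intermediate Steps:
b = -1608 (b = -4*402 = -1608)
a(S) = 5 (a(S) = 2 + 3 = 5)
a(4)*b + 301 = 5*(-1608) + 301 = -8040 + 301 = -7739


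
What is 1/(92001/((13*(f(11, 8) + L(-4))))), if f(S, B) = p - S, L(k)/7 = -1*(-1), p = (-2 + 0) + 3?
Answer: -1/2359 ≈ -0.00042391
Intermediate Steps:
p = 1 (p = -2 + 3 = 1)
L(k) = 7 (L(k) = 7*(-1*(-1)) = 7*1 = 7)
f(S, B) = 1 - S
1/(92001/((13*(f(11, 8) + L(-4))))) = 1/(92001/((13*((1 - 1*11) + 7)))) = 1/(92001/((13*((1 - 11) + 7)))) = 1/(92001/((13*(-10 + 7)))) = 1/(92001/((13*(-3)))) = 1/(92001/(-39)) = 1/(92001*(-1/39)) = 1/(-2359) = -1/2359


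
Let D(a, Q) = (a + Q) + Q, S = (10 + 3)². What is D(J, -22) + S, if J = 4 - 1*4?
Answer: 125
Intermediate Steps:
J = 0 (J = 4 - 4 = 0)
S = 169 (S = 13² = 169)
D(a, Q) = a + 2*Q (D(a, Q) = (Q + a) + Q = a + 2*Q)
D(J, -22) + S = (0 + 2*(-22)) + 169 = (0 - 44) + 169 = -44 + 169 = 125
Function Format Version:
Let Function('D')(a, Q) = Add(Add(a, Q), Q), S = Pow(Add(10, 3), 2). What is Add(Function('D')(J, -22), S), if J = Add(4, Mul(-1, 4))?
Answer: 125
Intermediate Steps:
J = 0 (J = Add(4, -4) = 0)
S = 169 (S = Pow(13, 2) = 169)
Function('D')(a, Q) = Add(a, Mul(2, Q)) (Function('D')(a, Q) = Add(Add(Q, a), Q) = Add(a, Mul(2, Q)))
Add(Function('D')(J, -22), S) = Add(Add(0, Mul(2, -22)), 169) = Add(Add(0, -44), 169) = Add(-44, 169) = 125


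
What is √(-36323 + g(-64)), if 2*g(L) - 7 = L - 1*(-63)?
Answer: 4*I*√2270 ≈ 190.58*I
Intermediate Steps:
g(L) = 35 + L/2 (g(L) = 7/2 + (L - 1*(-63))/2 = 7/2 + (L + 63)/2 = 7/2 + (63 + L)/2 = 7/2 + (63/2 + L/2) = 35 + L/2)
√(-36323 + g(-64)) = √(-36323 + (35 + (½)*(-64))) = √(-36323 + (35 - 32)) = √(-36323 + 3) = √(-36320) = 4*I*√2270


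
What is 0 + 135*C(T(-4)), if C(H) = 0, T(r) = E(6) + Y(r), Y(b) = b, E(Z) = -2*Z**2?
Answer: 0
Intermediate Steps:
T(r) = -72 + r (T(r) = -2*6**2 + r = -2*36 + r = -72 + r)
0 + 135*C(T(-4)) = 0 + 135*0 = 0 + 0 = 0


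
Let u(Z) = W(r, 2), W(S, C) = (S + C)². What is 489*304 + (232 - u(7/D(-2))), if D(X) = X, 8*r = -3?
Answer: 9528663/64 ≈ 1.4889e+5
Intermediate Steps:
r = -3/8 (r = (⅛)*(-3) = -3/8 ≈ -0.37500)
W(S, C) = (C + S)²
u(Z) = 169/64 (u(Z) = (2 - 3/8)² = (13/8)² = 169/64)
489*304 + (232 - u(7/D(-2))) = 489*304 + (232 - 1*169/64) = 148656 + (232 - 169/64) = 148656 + 14679/64 = 9528663/64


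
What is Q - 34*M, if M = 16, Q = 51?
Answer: -493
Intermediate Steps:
Q - 34*M = 51 - 34*16 = 51 - 544 = -493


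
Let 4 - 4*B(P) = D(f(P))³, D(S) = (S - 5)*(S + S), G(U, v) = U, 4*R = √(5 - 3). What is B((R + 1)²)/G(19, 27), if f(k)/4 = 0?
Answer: 1/19 ≈ 0.052632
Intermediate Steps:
R = √2/4 (R = √(5 - 3)/4 = √2/4 ≈ 0.35355)
f(k) = 0 (f(k) = 4*0 = 0)
D(S) = 2*S*(-5 + S) (D(S) = (-5 + S)*(2*S) = 2*S*(-5 + S))
B(P) = 1 (B(P) = 1 - (2*0*(-5 + 0))³/4 = 1 - (2*0*(-5))³/4 = 1 - ¼*0³ = 1 - ¼*0 = 1 + 0 = 1)
B((R + 1)²)/G(19, 27) = 1/19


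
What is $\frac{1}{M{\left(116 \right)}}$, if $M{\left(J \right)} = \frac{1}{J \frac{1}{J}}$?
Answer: $1$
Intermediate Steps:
$M{\left(J \right)} = 1$ ($M{\left(J \right)} = 1^{-1} = 1$)
$\frac{1}{M{\left(116 \right)}} = 1^{-1} = 1$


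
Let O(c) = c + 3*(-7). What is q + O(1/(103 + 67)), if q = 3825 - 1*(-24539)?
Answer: 4818311/170 ≈ 28343.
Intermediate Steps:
q = 28364 (q = 3825 + 24539 = 28364)
O(c) = -21 + c (O(c) = c - 21 = -21 + c)
q + O(1/(103 + 67)) = 28364 + (-21 + 1/(103 + 67)) = 28364 + (-21 + 1/170) = 28364 - 3569/170 = 4818311/170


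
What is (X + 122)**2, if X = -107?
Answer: 225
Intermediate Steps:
(X + 122)**2 = (-107 + 122)**2 = 15**2 = 225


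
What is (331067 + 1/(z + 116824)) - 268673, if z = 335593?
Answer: 28228106299/452417 ≈ 62394.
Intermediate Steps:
(331067 + 1/(z + 116824)) - 268673 = (331067 + 1/(335593 + 116824)) - 268673 = (331067 + 1/452417) - 268673 = 149780338940/452417 - 268673 = 28228106299/452417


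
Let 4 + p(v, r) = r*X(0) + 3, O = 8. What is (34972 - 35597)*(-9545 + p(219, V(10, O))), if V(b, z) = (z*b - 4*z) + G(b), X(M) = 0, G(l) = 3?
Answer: 5966250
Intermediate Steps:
V(b, z) = 3 - 4*z + b*z (V(b, z) = (z*b - 4*z) + 3 = (b*z - 4*z) + 3 = (-4*z + b*z) + 3 = 3 - 4*z + b*z)
p(v, r) = -1 (p(v, r) = -4 + (r*0 + 3) = -4 + (0 + 3) = -4 + 3 = -1)
(34972 - 35597)*(-9545 + p(219, V(10, O))) = (34972 - 35597)*(-9545 - 1) = -625*(-9546) = 5966250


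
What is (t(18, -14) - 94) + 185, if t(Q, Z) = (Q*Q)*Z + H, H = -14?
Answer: -4459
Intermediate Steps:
t(Q, Z) = -14 + Z*Q**2 (t(Q, Z) = (Q*Q)*Z - 14 = Q**2*Z - 14 = Z*Q**2 - 14 = -14 + Z*Q**2)
(t(18, -14) - 94) + 185 = ((-14 - 14*18**2) - 94) + 185 = ((-14 - 14*324) - 94) + 185 = ((-14 - 4536) - 94) + 185 = (-4550 - 94) + 185 = -4644 + 185 = -4459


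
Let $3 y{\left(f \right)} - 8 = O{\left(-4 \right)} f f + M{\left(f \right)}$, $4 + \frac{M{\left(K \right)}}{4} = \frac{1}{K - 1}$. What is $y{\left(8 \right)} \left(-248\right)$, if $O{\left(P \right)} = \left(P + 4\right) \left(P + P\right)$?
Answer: $\frac{12896}{21} \approx 614.1$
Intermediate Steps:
$O{\left(P \right)} = 2 P \left(4 + P\right)$ ($O{\left(P \right)} = \left(4 + P\right) 2 P = 2 P \left(4 + P\right)$)
$M{\left(K \right)} = -16 + \frac{4}{-1 + K}$ ($M{\left(K \right)} = -16 + \frac{4}{K - 1} = -16 + \frac{4}{-1 + K}$)
$y{\left(f \right)} = \frac{8}{3} + \frac{4 \left(5 - 4 f\right)}{3 \left(-1 + f\right)}$ ($y{\left(f \right)} = \frac{8}{3} + \frac{2 \left(-4\right) \left(4 - 4\right) f f + \frac{4 \left(5 - 4 f\right)}{-1 + f}}{3} = \frac{8}{3} + \frac{2 \left(-4\right) 0 f f + \frac{4 \left(5 - 4 f\right)}{-1 + f}}{3} = \frac{8}{3} + \frac{0 f f + \frac{4 \left(5 - 4 f\right)}{-1 + f}}{3} = \frac{8}{3} + \frac{0 f + \frac{4 \left(5 - 4 f\right)}{-1 + f}}{3} = \frac{8}{3} + \frac{0 + \frac{4 \left(5 - 4 f\right)}{-1 + f}}{3} = \frac{8}{3} + \frac{4 \frac{1}{-1 + f} \left(5 - 4 f\right)}{3} = \frac{8}{3} + \frac{4 \left(5 - 4 f\right)}{3 \left(-1 + f\right)}$)
$y{\left(8 \right)} \left(-248\right) = \frac{4 \left(3 - 16\right)}{3 \left(-1 + 8\right)} \left(-248\right) = \frac{4 \left(3 - 16\right)}{3 \cdot 7} \left(-248\right) = \frac{4}{3} \cdot \frac{1}{7} \left(-13\right) \left(-248\right) = \left(- \frac{52}{21}\right) \left(-248\right) = \frac{12896}{21}$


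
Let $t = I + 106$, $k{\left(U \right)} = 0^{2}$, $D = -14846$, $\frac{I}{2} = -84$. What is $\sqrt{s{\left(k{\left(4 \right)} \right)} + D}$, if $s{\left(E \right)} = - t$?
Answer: $8 i \sqrt{231} \approx 121.59 i$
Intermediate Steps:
$I = -168$ ($I = 2 \left(-84\right) = -168$)
$k{\left(U \right)} = 0$
$t = -62$ ($t = -168 + 106 = -62$)
$s{\left(E \right)} = 62$ ($s{\left(E \right)} = \left(-1\right) \left(-62\right) = 62$)
$\sqrt{s{\left(k{\left(4 \right)} \right)} + D} = \sqrt{62 - 14846} = \sqrt{-14784} = 8 i \sqrt{231}$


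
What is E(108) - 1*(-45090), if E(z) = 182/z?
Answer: 2434951/54 ≈ 45092.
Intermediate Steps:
E(108) - 1*(-45090) = 182/108 - 1*(-45090) = 182*(1/108) + 45090 = 91/54 + 45090 = 2434951/54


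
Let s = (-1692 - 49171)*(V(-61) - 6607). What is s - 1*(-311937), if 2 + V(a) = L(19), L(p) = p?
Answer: 335499107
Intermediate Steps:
V(a) = 17 (V(a) = -2 + 19 = 17)
s = 335187170 (s = (-1692 - 49171)*(17 - 6607) = -50863*(-6590) = 335187170)
s - 1*(-311937) = 335187170 - 1*(-311937) = 335187170 + 311937 = 335499107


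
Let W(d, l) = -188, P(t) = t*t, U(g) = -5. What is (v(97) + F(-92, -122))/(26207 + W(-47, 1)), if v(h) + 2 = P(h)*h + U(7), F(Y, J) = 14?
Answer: 912680/26019 ≈ 35.077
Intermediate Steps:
P(t) = t²
v(h) = -7 + h³ (v(h) = -2 + (h²*h - 5) = -2 + (h³ - 5) = -2 + (-5 + h³) = -7 + h³)
(v(97) + F(-92, -122))/(26207 + W(-47, 1)) = ((-7 + 97³) + 14)/(26207 - 188) = ((-7 + 912673) + 14)/26019 = (912666 + 14)*(1/26019) = 912680*(1/26019) = 912680/26019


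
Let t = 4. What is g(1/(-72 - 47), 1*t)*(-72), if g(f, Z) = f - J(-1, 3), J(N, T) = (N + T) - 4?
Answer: -17064/119 ≈ -143.40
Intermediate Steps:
J(N, T) = -4 + N + T
g(f, Z) = 2 + f (g(f, Z) = f - (-4 - 1 + 3) = f - 1*(-2) = f + 2 = 2 + f)
g(1/(-72 - 47), 1*t)*(-72) = (2 + 1/(-72 - 47))*(-72) = (2 + 1/(-119))*(-72) = (2 - 1/119)*(-72) = (237/119)*(-72) = -17064/119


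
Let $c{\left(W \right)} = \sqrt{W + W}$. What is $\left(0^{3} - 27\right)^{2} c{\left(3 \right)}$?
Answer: $729 \sqrt{6} \approx 1785.7$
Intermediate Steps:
$c{\left(W \right)} = \sqrt{2} \sqrt{W}$ ($c{\left(W \right)} = \sqrt{2 W} = \sqrt{2} \sqrt{W}$)
$\left(0^{3} - 27\right)^{2} c{\left(3 \right)} = \left(0^{3} - 27\right)^{2} \sqrt{2} \sqrt{3} = \left(0 - 27\right)^{2} \sqrt{6} = \left(-27\right)^{2} \sqrt{6} = 729 \sqrt{6}$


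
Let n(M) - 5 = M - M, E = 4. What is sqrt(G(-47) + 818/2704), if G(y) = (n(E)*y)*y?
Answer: sqrt(29866498)/52 ≈ 105.10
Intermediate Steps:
n(M) = 5 (n(M) = 5 + (M - M) = 5 + 0 = 5)
G(y) = 5*y**2 (G(y) = (5*y)*y = 5*y**2)
sqrt(G(-47) + 818/2704) = sqrt(5*(-47)**2 + 818/2704) = sqrt(5*2209 + 818*(1/2704)) = sqrt(11045 + 409/1352) = sqrt(14933249/1352) = sqrt(29866498)/52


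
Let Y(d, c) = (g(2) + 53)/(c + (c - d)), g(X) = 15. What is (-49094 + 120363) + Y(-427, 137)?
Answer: 49959637/701 ≈ 71269.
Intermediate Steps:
Y(d, c) = 68/(-d + 2*c) (Y(d, c) = (15 + 53)/(c + (c - d)) = 68/(-d + 2*c))
(-49094 + 120363) + Y(-427, 137) = (-49094 + 120363) + 68/(-1*(-427) + 2*137) = 71269 + 68/(427 + 274) = 71269 + 68/701 = 49959637/701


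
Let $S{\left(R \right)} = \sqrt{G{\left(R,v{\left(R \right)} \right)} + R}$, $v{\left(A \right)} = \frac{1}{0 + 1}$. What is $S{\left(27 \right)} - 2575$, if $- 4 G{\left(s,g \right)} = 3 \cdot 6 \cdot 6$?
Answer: $-2575$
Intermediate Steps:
$v{\left(A \right)} = 1$ ($v{\left(A \right)} = 1^{-1} = 1$)
$G{\left(s,g \right)} = -27$ ($G{\left(s,g \right)} = - \frac{3 \cdot 6 \cdot 6}{4} = - \frac{18 \cdot 6}{4} = \left(- \frac{1}{4}\right) 108 = -27$)
$S{\left(R \right)} = \sqrt{-27 + R}$
$S{\left(27 \right)} - 2575 = \sqrt{-27 + 27} - 2575 = \sqrt{0} - 2575 = 0 - 2575 = -2575$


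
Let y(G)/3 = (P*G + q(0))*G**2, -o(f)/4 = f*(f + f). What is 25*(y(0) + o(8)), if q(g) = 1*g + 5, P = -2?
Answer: -12800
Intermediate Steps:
q(g) = 5 + g (q(g) = g + 5 = 5 + g)
o(f) = -8*f**2 (o(f) = -4*f*(f + f) = -4*f*2*f = -8*f**2)
y(G) = 3*G**2*(5 - 2*G) (y(G) = 3*((-2*G + (5 + 0))*G**2) = 3*((-2*G + 5)*G**2) = 3*((5 - 2*G)*G**2) = 3*(G**2*(5 - 2*G)) = 3*G**2*(5 - 2*G))
25*(y(0) + o(8)) = 25*(0**2*(15 - 6*0) - 8*8**2) = 25*(0*(15 + 0) - 8*64) = 25*(0*15 - 512) = 25*(0 - 512) = 25*(-512) = -12800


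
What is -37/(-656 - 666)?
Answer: 37/1322 ≈ 0.027988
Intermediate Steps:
-37/(-656 - 666) = -37/(-1322) = -1/1322*(-37) = 37/1322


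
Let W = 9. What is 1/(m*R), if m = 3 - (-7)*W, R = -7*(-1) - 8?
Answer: -1/66 ≈ -0.015152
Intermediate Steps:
R = -1 (R = 7 - 8 = -1)
m = 66 (m = 3 - (-7)*9 = 3 - 7*(-9) = 3 + 63 = 66)
1/(m*R) = 1/(66*(-1)) = 1/(-66) = -1/66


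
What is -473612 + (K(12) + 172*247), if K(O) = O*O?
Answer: -430984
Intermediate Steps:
K(O) = O²
-473612 + (K(12) + 172*247) = -473612 + (12² + 172*247) = -473612 + (144 + 42484) = -473612 + 42628 = -430984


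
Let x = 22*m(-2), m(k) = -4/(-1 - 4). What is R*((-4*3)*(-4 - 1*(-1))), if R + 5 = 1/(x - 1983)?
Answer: -1769040/9827 ≈ -180.02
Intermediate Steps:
m(k) = ⅘ (m(k) = -4/(-5) = -⅕*(-4) = ⅘)
x = 88/5 (x = 22*(⅘) = 88/5 ≈ 17.600)
R = -49140/9827 (R = -5 + 1/(88/5 - 1983) = -5 + 1/(-9827/5) = -5 - 5/9827 = -49140/9827 ≈ -5.0005)
R*((-4*3)*(-4 - 1*(-1))) = -49140*(-4*3)*(-4 - 1*(-1))/9827 = -(-589680)*(-4 + 1)/9827 = -(-589680)*(-3)/9827 = -49140/9827*36 = -1769040/9827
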